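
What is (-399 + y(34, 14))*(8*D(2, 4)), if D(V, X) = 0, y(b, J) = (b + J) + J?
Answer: 0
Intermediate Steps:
y(b, J) = b + 2*J (y(b, J) = (J + b) + J = b + 2*J)
(-399 + y(34, 14))*(8*D(2, 4)) = (-399 + (34 + 2*14))*(8*0) = (-399 + (34 + 28))*0 = (-399 + 62)*0 = -337*0 = 0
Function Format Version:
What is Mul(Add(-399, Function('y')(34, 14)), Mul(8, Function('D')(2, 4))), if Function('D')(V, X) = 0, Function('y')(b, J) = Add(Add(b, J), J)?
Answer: 0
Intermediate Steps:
Function('y')(b, J) = Add(b, Mul(2, J)) (Function('y')(b, J) = Add(Add(J, b), J) = Add(b, Mul(2, J)))
Mul(Add(-399, Function('y')(34, 14)), Mul(8, Function('D')(2, 4))) = Mul(Add(-399, Add(34, Mul(2, 14))), Mul(8, 0)) = Mul(Add(-399, Add(34, 28)), 0) = Mul(Add(-399, 62), 0) = Mul(-337, 0) = 0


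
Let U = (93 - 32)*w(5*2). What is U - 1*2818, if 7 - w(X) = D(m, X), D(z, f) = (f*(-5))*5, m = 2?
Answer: 12859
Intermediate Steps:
D(z, f) = -25*f (D(z, f) = -5*f*5 = -25*f)
w(X) = 7 + 25*X (w(X) = 7 - (-25)*X = 7 + 25*X)
U = 15677 (U = (93 - 32)*(7 + 25*(5*2)) = 61*(7 + 25*10) = 61*(7 + 250) = 61*257 = 15677)
U - 1*2818 = 15677 - 1*2818 = 15677 - 2818 = 12859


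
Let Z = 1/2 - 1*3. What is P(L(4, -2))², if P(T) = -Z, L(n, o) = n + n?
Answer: 25/4 ≈ 6.2500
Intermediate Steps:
Z = -5/2 (Z = ½ - 3 = -5/2 ≈ -2.5000)
L(n, o) = 2*n
P(T) = 5/2 (P(T) = -1*(-5/2) = 5/2)
P(L(4, -2))² = (5/2)² = 25/4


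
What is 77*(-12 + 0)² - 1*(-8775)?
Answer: 19863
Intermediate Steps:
77*(-12 + 0)² - 1*(-8775) = 77*(-12)² + 8775 = 77*144 + 8775 = 11088 + 8775 = 19863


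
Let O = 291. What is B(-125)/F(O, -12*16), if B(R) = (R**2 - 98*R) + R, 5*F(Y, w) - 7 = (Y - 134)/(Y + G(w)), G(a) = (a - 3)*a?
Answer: 2617588125/132137 ≈ 19810.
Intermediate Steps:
G(a) = a*(-3 + a) (G(a) = (-3 + a)*a = a*(-3 + a))
F(Y, w) = 7/5 + (-134 + Y)/(5*(Y + w*(-3 + w))) (F(Y, w) = 7/5 + ((Y - 134)/(Y + w*(-3 + w)))/5 = 7/5 + ((-134 + Y)/(Y + w*(-3 + w)))/5 = 7/5 + (-134 + Y)/(5*(Y + w*(-3 + w))))
B(R) = R**2 - 97*R
B(-125)/F(O, -12*16) = (-125*(-97 - 125))/(((-134 + 8*291 + 7*(-12*16)*(-3 - 12*16))/(5*(291 + (-12*16)*(-3 - 12*16))))) = (-125*(-222))/(((-134 + 2328 + 7*(-192)*(-3 - 192))/(5*(291 - 192*(-3 - 192))))) = 27750/(((-134 + 2328 + 7*(-192)*(-195))/(5*(291 - 192*(-195))))) = 27750/(((-134 + 2328 + 262080)/(5*(291 + 37440)))) = 27750/(((1/5)*264274/37731)) = 27750/(((1/5)*(1/37731)*264274)) = 27750/(264274/188655) = 27750*(188655/264274) = 2617588125/132137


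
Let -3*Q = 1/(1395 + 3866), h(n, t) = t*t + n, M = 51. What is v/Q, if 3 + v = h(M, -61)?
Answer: -59486127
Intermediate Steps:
h(n, t) = n + t² (h(n, t) = t² + n = n + t²)
v = 3769 (v = -3 + (51 + (-61)²) = -3 + (51 + 3721) = -3 + 3772 = 3769)
Q = -1/15783 (Q = -1/(3*(1395 + 3866)) = -⅓/5261 = -⅓*1/5261 = -1/15783 ≈ -6.3359e-5)
v/Q = 3769/(-1/15783) = 3769*(-15783) = -59486127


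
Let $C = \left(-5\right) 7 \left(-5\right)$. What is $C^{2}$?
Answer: $30625$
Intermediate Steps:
$C = 175$ ($C = \left(-35\right) \left(-5\right) = 175$)
$C^{2} = 175^{2} = 30625$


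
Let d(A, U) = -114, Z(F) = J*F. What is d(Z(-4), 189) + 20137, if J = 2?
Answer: 20023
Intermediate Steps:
Z(F) = 2*F
d(Z(-4), 189) + 20137 = -114 + 20137 = 20023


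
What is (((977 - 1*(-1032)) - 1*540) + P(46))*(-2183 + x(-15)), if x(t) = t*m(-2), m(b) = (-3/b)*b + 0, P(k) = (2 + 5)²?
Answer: -3245484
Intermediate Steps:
P(k) = 49 (P(k) = 7² = 49)
m(b) = -3 (m(b) = -3 + 0 = -3)
x(t) = -3*t (x(t) = t*(-3) = -3*t)
(((977 - 1*(-1032)) - 1*540) + P(46))*(-2183 + x(-15)) = (((977 - 1*(-1032)) - 1*540) + 49)*(-2183 - 3*(-15)) = (((977 + 1032) - 540) + 49)*(-2183 + 45) = ((2009 - 540) + 49)*(-2138) = (1469 + 49)*(-2138) = 1518*(-2138) = -3245484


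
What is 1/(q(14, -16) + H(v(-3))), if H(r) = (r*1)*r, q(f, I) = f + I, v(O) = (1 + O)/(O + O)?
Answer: -9/17 ≈ -0.52941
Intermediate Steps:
v(O) = (1 + O)/(2*O) (v(O) = (1 + O)/((2*O)) = (1 + O)*(1/(2*O)) = (1 + O)/(2*O))
q(f, I) = I + f
H(r) = r**2 (H(r) = r*r = r**2)
1/(q(14, -16) + H(v(-3))) = 1/((-16 + 14) + ((1/2)*(1 - 3)/(-3))**2) = 1/(-2 + ((1/2)*(-1/3)*(-2))**2) = 1/(-2 + (1/3)**2) = 1/(-2 + 1/9) = 1/(-17/9) = -9/17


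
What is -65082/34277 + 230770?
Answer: 7910038208/34277 ≈ 2.3077e+5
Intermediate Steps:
-65082/34277 + 230770 = 7910038208/34277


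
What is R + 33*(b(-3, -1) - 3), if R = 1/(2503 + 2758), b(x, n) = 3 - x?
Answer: 520840/5261 ≈ 99.000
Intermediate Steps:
R = 1/5261 ≈ 0.00019008
R + 33*(b(-3, -1) - 3) = 1/5261 + 33*((3 - 1*(-3)) - 3) = 1/5261 + 33*((3 + 3) - 3) = 1/5261 + 33*(6 - 3) = 1/5261 + 33*3 = 1/5261 + 99 = 520840/5261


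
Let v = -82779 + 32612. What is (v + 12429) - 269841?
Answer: -307579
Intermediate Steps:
v = -50167
(v + 12429) - 269841 = (-50167 + 12429) - 269841 = -37738 - 269841 = -307579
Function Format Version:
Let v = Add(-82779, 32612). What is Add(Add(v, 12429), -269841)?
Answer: -307579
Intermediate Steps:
v = -50167
Add(Add(v, 12429), -269841) = Add(Add(-50167, 12429), -269841) = Add(-37738, -269841) = -307579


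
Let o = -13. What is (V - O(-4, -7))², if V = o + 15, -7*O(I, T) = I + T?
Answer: 9/49 ≈ 0.18367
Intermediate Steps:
O(I, T) = -I/7 - T/7 (O(I, T) = -(I + T)/7 = -I/7 - T/7)
V = 2 (V = -13 + 15 = 2)
(V - O(-4, -7))² = (2 - (-⅐*(-4) - ⅐*(-7)))² = (2 - (4/7 + 1))² = (2 - 1*11/7)² = (2 - 11/7)² = (3/7)² = 9/49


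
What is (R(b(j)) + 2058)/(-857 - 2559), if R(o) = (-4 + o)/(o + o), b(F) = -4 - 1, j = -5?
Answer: -20589/34160 ≈ -0.60272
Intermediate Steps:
b(F) = -5
R(o) = (-4 + o)/(2*o) (R(o) = (-4 + o)/((2*o)) = (-4 + o)*(1/(2*o)) = (-4 + o)/(2*o))
(R(b(j)) + 2058)/(-857 - 2559) = ((1/2)*(-4 - 5)/(-5) + 2058)/(-857 - 2559) = ((1/2)*(-1/5)*(-9) + 2058)/(-3416) = (9/10 + 2058)*(-1/3416) = (20589/10)*(-1/3416) = -20589/34160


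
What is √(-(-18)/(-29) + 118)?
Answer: 2*√24679/29 ≈ 10.834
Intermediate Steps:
√(-(-18)/(-29) + 118) = √(-(-18)*(-1)/29 + 118) = √(-1*18/29 + 118) = √(-18/29 + 118) = √(3404/29) = 2*√24679/29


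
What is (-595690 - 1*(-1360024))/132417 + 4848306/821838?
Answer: 23521423361/2015283749 ≈ 11.672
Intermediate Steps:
(-595690 - 1*(-1360024))/132417 + 4848306/821838 = (-595690 + 1360024)*(1/132417) + 4848306*(1/821838) = 764334*(1/132417) + 808051/136973 = 84926/14713 + 808051/136973 = 23521423361/2015283749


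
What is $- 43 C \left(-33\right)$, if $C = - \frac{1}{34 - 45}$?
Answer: $129$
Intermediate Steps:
$C = \frac{1}{11}$ ($C = - \frac{1}{-11} = \left(-1\right) \left(- \frac{1}{11}\right) = \frac{1}{11} \approx 0.090909$)
$- 43 C \left(-33\right) = \left(-43\right) \frac{1}{11} \left(-33\right) = \left(- \frac{43}{11}\right) \left(-33\right) = 129$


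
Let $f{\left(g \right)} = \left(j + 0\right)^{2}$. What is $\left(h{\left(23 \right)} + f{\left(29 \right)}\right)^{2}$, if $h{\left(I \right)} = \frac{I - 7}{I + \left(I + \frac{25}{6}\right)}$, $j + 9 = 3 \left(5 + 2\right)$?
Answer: $\frac{1887033600}{90601} \approx 20828.0$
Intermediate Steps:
$j = 12$ ($j = -9 + 3 \left(5 + 2\right) = -9 + 3 \cdot 7 = -9 + 21 = 12$)
$h{\left(I \right)} = \frac{-7 + I}{\frac{25}{6} + 2 I}$ ($h{\left(I \right)} = \frac{-7 + I}{I + \left(I + 25 \cdot \frac{1}{6}\right)} = \frac{-7 + I}{I + \left(I + \frac{25}{6}\right)} = \frac{-7 + I}{I + \left(\frac{25}{6} + I\right)} = \frac{-7 + I}{\frac{25}{6} + 2 I}$)
$f{\left(g \right)} = 144$ ($f{\left(g \right)} = \left(12 + 0\right)^{2} = 12^{2} = 144$)
$\left(h{\left(23 \right)} + f{\left(29 \right)}\right)^{2} = \left(\frac{6 \left(-7 + 23\right)}{25 + 12 \cdot 23} + 144\right)^{2} = \left(6 \frac{1}{25 + 276} \cdot 16 + 144\right)^{2} = \left(6 \cdot \frac{1}{301} \cdot 16 + 144\right)^{2} = \left(\frac{96}{301} + 144\right)^{2} = \left(\frac{43440}{301}\right)^{2} = \frac{1887033600}{90601}$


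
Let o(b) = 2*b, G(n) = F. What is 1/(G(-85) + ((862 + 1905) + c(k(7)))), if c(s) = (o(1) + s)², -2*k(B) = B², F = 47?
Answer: 4/13281 ≈ 0.00030118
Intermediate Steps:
k(B) = -B²/2
G(n) = 47
c(s) = (2 + s)² (c(s) = (2*1 + s)² = (2 + s)²)
1/(G(-85) + ((862 + 1905) + c(k(7)))) = 1/(47 + ((862 + 1905) + (2 - ½*7²)²)) = 1/(47 + (2767 + (2 - ½*49)²)) = 1/(47 + (2767 + (2 - 49/2)²)) = 1/(47 + (2767 + (-45/2)²)) = 1/(47 + (2767 + 2025/4)) = 1/(47 + 13093/4) = 1/(13281/4) = 4/13281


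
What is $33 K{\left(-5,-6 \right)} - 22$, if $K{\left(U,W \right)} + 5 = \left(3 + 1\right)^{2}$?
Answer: $341$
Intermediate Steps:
$K{\left(U,W \right)} = 11$ ($K{\left(U,W \right)} = -5 + \left(3 + 1\right)^{2} = -5 + 4^{2} = -5 + 16 = 11$)
$33 K{\left(-5,-6 \right)} - 22 = 33 \cdot 11 - 22 = 363 - 22 = 341$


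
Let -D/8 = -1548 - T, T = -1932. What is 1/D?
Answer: -1/3072 ≈ -0.00032552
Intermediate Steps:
D = -3072 (D = -8*(-1548 - 1*(-1932)) = -8*(-1548 + 1932) = -8*384 = -3072)
1/D = 1/(-3072) = -1/3072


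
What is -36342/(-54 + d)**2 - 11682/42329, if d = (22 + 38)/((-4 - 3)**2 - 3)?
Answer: -46162875435/3454385032 ≈ -13.364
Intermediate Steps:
d = 30/23 (d = 60/((-7)**2 - 3) = 60/(49 - 3) = 60/46 = 60*(1/46) = 30/23 ≈ 1.3043)
-36342/(-54 + d)**2 - 11682/42329 = -36342/(-54 + 30/23)**2 - 11682/42329 = -36342/((-1212/23)**2) - 11682*1/42329 = -36342/1468944/529 - 11682/42329 = -36342*529/1468944 - 11682/42329 = -1068051/81608 - 11682/42329 = -46162875435/3454385032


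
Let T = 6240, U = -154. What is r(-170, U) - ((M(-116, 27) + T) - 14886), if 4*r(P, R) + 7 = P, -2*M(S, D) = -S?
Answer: 34639/4 ≈ 8659.8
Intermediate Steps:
M(S, D) = S/2 (M(S, D) = -(-1)*S/2 = S/2)
r(P, R) = -7/4 + P/4
r(-170, U) - ((M(-116, 27) + T) - 14886) = (-7/4 + (¼)*(-170)) - (((½)*(-116) + 6240) - 14886) = (-7/4 - 85/2) - ((-58 + 6240) - 14886) = -177/4 - (6182 - 14886) = -177/4 - 1*(-8704) = -177/4 + 8704 = 34639/4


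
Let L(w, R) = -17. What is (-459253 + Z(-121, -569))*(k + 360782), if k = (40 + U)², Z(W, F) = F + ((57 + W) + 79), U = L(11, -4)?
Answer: -166133326977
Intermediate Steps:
U = -17
Z(W, F) = 136 + F + W (Z(W, F) = F + (136 + W) = 136 + F + W)
k = 529 (k = (40 - 17)² = 23² = 529)
(-459253 + Z(-121, -569))*(k + 360782) = (-459253 + (136 - 569 - 121))*(529 + 360782) = (-459253 - 554)*361311 = -459807*361311 = -166133326977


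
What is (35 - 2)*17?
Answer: 561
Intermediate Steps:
(35 - 2)*17 = 33*17 = 561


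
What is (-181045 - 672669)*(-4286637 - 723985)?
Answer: 4277638150108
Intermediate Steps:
(-181045 - 672669)*(-4286637 - 723985) = -853714*(-5010622) = 4277638150108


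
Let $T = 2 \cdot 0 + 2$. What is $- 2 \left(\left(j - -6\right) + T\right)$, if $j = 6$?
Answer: $-28$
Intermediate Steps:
$T = 2$ ($T = 0 + 2 = 2$)
$- 2 \left(\left(j - -6\right) + T\right) = - 2 \left(\left(6 - -6\right) + 2\right) = - 2 \left(\left(6 + 6\right) + 2\right) = - 2 \left(12 + 2\right) = \left(-2\right) 14 = -28$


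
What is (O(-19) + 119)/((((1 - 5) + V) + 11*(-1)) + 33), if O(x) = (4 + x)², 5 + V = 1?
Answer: 172/7 ≈ 24.571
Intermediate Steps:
V = -4 (V = -5 + 1 = -4)
(O(-19) + 119)/((((1 - 5) + V) + 11*(-1)) + 33) = ((4 - 19)² + 119)/((((1 - 5) - 4) + 11*(-1)) + 33) = ((-15)² + 119)/(((-4 - 4) - 11) + 33) = (225 + 119)/((-8 - 11) + 33) = 344/(-19 + 33) = 344/14 = 344*(1/14) = 172/7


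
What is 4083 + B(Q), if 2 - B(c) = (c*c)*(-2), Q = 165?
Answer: 58535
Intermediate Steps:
B(c) = 2 + 2*c**2 (B(c) = 2 - c*c*(-2) = 2 - c**2*(-2) = 2 - (-2)*c**2 = 2 + 2*c**2)
4083 + B(Q) = 4083 + (2 + 2*165**2) = 4083 + (2 + 2*27225) = 4083 + (2 + 54450) = 4083 + 54452 = 58535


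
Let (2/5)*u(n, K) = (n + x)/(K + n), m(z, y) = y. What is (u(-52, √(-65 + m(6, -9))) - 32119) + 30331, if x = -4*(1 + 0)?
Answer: -2479892/1389 + 70*I*√74/1389 ≈ -1785.4 + 0.43352*I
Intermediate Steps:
x = -4 (x = -4*1 = -4)
u(n, K) = 5*(-4 + n)/(2*(K + n)) (u(n, K) = 5*((n - 4)/(K + n))/2 = 5*((-4 + n)/(K + n))/2 = 5*(-4 + n)/(2*(K + n)))
(u(-52, √(-65 + m(6, -9))) - 32119) + 30331 = ((-10 + (5/2)*(-52))/(√(-65 - 9) - 52) - 32119) + 30331 = ((-10 - 130)/(√(-74) - 52) - 32119) + 30331 = (-140/(I*√74 - 52) - 32119) + 30331 = (-140/(-52 + I*√74) - 32119) + 30331 = (-32119 - 140/(-52 + I*√74)) + 30331 = -1788 - 140/(-52 + I*√74)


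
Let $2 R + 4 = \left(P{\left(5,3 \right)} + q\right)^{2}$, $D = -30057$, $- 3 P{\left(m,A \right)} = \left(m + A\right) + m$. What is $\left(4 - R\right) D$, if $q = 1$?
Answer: $- \frac{40076}{3} \approx -13359.0$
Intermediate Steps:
$P{\left(m,A \right)} = - \frac{2 m}{3} - \frac{A}{3}$ ($P{\left(m,A \right)} = - \frac{\left(m + A\right) + m}{3} = - \frac{\left(A + m\right) + m}{3} = - \frac{A + 2 m}{3} = - \frac{2 m}{3} - \frac{A}{3}$)
$R = \frac{32}{9}$ ($R = -2 + \frac{\left(\left(\left(- \frac{2}{3}\right) 5 - 1\right) + 1\right)^{2}}{2} = -2 + \frac{\left(\left(- \frac{10}{3} - 1\right) + 1\right)^{2}}{2} = -2 + \frac{\left(- \frac{13}{3} + 1\right)^{2}}{2} = -2 + \frac{\left(- \frac{10}{3}\right)^{2}}{2} = -2 + \frac{1}{2} \cdot \frac{100}{9} = -2 + \frac{50}{9} = \frac{32}{9} \approx 3.5556$)
$\left(4 - R\right) D = \left(4 - \frac{32}{9}\right) \left(-30057\right) = \frac{4}{9} \left(-30057\right) = - \frac{40076}{3}$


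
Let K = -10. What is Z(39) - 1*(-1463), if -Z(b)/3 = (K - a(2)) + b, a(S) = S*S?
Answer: 1388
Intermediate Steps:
a(S) = S²
Z(b) = 42 - 3*b (Z(b) = -3*((-10 - 1*2²) + b) = -3*((-10 - 1*4) + b) = -3*((-10 - 4) + b) = -3*(-14 + b) = 42 - 3*b)
Z(39) - 1*(-1463) = (42 - 3*39) - 1*(-1463) = (42 - 117) + 1463 = -75 + 1463 = 1388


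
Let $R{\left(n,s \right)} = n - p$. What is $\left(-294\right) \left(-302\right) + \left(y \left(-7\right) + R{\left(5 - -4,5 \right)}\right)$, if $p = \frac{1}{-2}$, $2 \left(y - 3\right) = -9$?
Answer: $88808$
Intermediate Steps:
$y = - \frac{3}{2}$ ($y = 3 + \frac{1}{2} \left(-9\right) = 3 - \frac{9}{2} = - \frac{3}{2} \approx -1.5$)
$p = - \frac{1}{2} \approx -0.5$
$R{\left(n,s \right)} = \frac{1}{2} + n$ ($R{\left(n,s \right)} = n - - \frac{1}{2} = n + \frac{1}{2} = \frac{1}{2} + n$)
$\left(-294\right) \left(-302\right) + \left(y \left(-7\right) + R{\left(5 - -4,5 \right)}\right) = \left(-294\right) \left(-302\right) + \left(\left(- \frac{3}{2}\right) \left(-7\right) + \left(\frac{1}{2} + \left(5 - -4\right)\right)\right) = 88788 + \left(\frac{21}{2} + \left(\frac{1}{2} + \left(5 + 4\right)\right)\right) = 88788 + \left(\frac{21}{2} + \left(\frac{1}{2} + 9\right)\right) = 88788 + \left(\frac{21}{2} + \frac{19}{2}\right) = 88788 + 20 = 88808$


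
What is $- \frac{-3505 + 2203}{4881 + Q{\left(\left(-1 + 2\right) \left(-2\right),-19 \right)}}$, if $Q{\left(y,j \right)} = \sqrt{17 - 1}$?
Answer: $\frac{1302}{4885} \approx 0.26653$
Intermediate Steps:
$Q{\left(y,j \right)} = 4$ ($Q{\left(y,j \right)} = \sqrt{16} = 4$)
$- \frac{-3505 + 2203}{4881 + Q{\left(\left(-1 + 2\right) \left(-2\right),-19 \right)}} = - \frac{-3505 + 2203}{4881 + 4} = - \frac{-1302}{4885} = \left(-1\right) \left(- \frac{1302}{4885}\right) = \frac{1302}{4885}$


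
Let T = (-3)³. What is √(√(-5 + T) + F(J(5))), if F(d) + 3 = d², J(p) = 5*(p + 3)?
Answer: √(1597 + 4*I*√2) ≈ 39.963 + 0.07078*I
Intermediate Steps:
T = -27
J(p) = 15 + 5*p (J(p) = 5*(3 + p) = 15 + 5*p)
F(d) = -3 + d²
√(√(-5 + T) + F(J(5))) = √(√(-5 - 27) + (-3 + (15 + 5*5)²)) = √(√(-32) + (-3 + (15 + 25)²)) = √(4*I*√2 + (-3 + 40²)) = √(4*I*√2 + (-3 + 1600)) = √(4*I*√2 + 1597) = √(1597 + 4*I*√2)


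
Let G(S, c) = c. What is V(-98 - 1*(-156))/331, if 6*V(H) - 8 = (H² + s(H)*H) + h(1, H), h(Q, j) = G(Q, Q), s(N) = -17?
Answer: 2387/1986 ≈ 1.2019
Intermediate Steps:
h(Q, j) = Q
V(H) = 3/2 - 17*H/6 + H²/6 (V(H) = 4/3 + ((H² - 17*H) + 1)/6 = 4/3 + (1 + H² - 17*H)/6 = 4/3 + (⅙ - 17*H/6 + H²/6) = 3/2 - 17*H/6 + H²/6)
V(-98 - 1*(-156))/331 = (3/2 - 17*(-98 - 1*(-156))/6 + (-98 - 1*(-156))²/6)/331 = (3/2 - 17*(-98 + 156)/6 + (-98 + 156)²/6)*(1/331) = (3/2 - 17/6*58 + (⅙)*58²)*(1/331) = (3/2 - 493/3 + (⅙)*3364)*(1/331) = (3/2 - 493/3 + 1682/3)*(1/331) = (2387/6)*(1/331) = 2387/1986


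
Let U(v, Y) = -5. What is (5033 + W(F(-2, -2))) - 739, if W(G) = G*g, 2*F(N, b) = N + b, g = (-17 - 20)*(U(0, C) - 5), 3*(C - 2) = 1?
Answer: 3554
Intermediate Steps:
C = 7/3 (C = 2 + (⅓)*1 = 2 + ⅓ = 7/3 ≈ 2.3333)
g = 370 (g = (-17 - 20)*(-5 - 5) = -37*(-10) = 370)
F(N, b) = N/2 + b/2 (F(N, b) = (N + b)/2 = N/2 + b/2)
W(G) = 370*G (W(G) = G*370 = 370*G)
(5033 + W(F(-2, -2))) - 739 = (5033 + 370*((½)*(-2) + (½)*(-2))) - 739 = (5033 + 370*(-1 - 1)) - 739 = (5033 + 370*(-2)) - 739 = (5033 - 740) - 739 = 4293 - 739 = 3554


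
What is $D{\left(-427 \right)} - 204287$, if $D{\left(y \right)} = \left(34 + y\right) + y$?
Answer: $-205107$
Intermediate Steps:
$D{\left(y \right)} = 34 + 2 y$
$D{\left(-427 \right)} - 204287 = \left(34 + 2 \left(-427\right)\right) - 204287 = \left(34 - 854\right) - 204287 = -820 - 204287 = -205107$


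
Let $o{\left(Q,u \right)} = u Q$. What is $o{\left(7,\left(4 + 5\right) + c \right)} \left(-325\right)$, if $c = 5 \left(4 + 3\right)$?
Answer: $-100100$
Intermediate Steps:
$c = 35$ ($c = 5 \cdot 7 = 35$)
$o{\left(Q,u \right)} = Q u$
$o{\left(7,\left(4 + 5\right) + c \right)} \left(-325\right) = 7 \left(\left(4 + 5\right) + 35\right) \left(-325\right) = 7 \left(9 + 35\right) \left(-325\right) = 7 \cdot 44 \left(-325\right) = 308 \left(-325\right) = -100100$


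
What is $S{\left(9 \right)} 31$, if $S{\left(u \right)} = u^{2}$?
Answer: $2511$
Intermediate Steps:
$S{\left(9 \right)} 31 = 9^{2} \cdot 31 = 81 \cdot 31 = 2511$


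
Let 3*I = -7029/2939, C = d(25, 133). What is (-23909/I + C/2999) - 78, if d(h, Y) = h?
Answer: 210187363778/7026657 ≈ 29913.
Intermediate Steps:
C = 25
I = -2343/2939 (I = (-7029/2939)/3 = (-7029*1/2939)/3 = (1/3)*(-7029/2939) = -2343/2939 ≈ -0.79721)
(-23909/I + C/2999) - 78 = (-23909/(-2343/2939) + 25/2999) - 78 = (-23909*(-2939/2343) + 25*(1/2999)) - 78 = (70268551/2343 + 25/2999) - 78 = 210735443024/7026657 - 78 = 210187363778/7026657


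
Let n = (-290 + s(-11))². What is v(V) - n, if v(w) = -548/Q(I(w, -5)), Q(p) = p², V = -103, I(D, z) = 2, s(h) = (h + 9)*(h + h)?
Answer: -60653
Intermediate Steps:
s(h) = 2*h*(9 + h) (s(h) = (9 + h)*(2*h) = 2*h*(9 + h))
n = 60516 (n = (-290 + 2*(-11)*(9 - 11))² = (-290 + 2*(-11)*(-2))² = (-290 + 44)² = (-246)² = 60516)
v(w) = -137 (v(w) = -548/(2²) = -548/4 = -548*¼ = -137)
v(V) - n = -137 - 1*60516 = -137 - 60516 = -60653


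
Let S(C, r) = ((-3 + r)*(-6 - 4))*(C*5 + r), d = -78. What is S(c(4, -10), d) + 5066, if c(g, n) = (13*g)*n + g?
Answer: -2147914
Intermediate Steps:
c(g, n) = g + 13*g*n (c(g, n) = 13*g*n + g = g + 13*g*n)
S(C, r) = (30 - 10*r)*(r + 5*C) (S(C, r) = ((-3 + r)*(-10))*(5*C + r) = (30 - 10*r)*(r + 5*C))
S(c(4, -10), d) + 5066 = (-10*(-78)² + 30*(-78) + 150*(4*(1 + 13*(-10))) - 50*4*(1 + 13*(-10))*(-78)) + 5066 = (-10*6084 - 2340 + 150*(4*(1 - 130)) - 50*4*(1 - 130)*(-78)) + 5066 = (-60840 - 2340 + 150*(4*(-129)) - 50*4*(-129)*(-78)) + 5066 = (-60840 - 2340 + 150*(-516) - 50*(-516)*(-78)) + 5066 = (-60840 - 2340 - 77400 - 2012400) + 5066 = -2152980 + 5066 = -2147914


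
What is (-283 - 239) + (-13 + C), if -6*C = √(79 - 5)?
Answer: -535 - √74/6 ≈ -536.43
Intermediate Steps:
C = -√74/6 (C = -√(79 - 5)/6 = -√74/6 ≈ -1.4337)
(-283 - 239) + (-13 + C) = (-283 - 239) + (-13 - √74/6) = -522 + (-13 - √74/6) = -535 - √74/6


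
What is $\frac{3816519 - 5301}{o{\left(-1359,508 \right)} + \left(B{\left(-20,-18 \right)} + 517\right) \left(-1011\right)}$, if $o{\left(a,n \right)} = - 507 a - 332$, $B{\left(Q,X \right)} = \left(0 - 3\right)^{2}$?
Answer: $\frac{3811218}{156895} \approx 24.292$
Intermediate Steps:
$B{\left(Q,X \right)} = 9$ ($B{\left(Q,X \right)} = \left(-3\right)^{2} = 9$)
$o{\left(a,n \right)} = -332 - 507 a$
$\frac{3816519 - 5301}{o{\left(-1359,508 \right)} + \left(B{\left(-20,-18 \right)} + 517\right) \left(-1011\right)} = \frac{3816519 - 5301}{\left(-332 - -689013\right) + \left(9 + 517\right) \left(-1011\right)} = \frac{3811218}{\left(-332 + 689013\right) + 526 \left(-1011\right)} = \frac{3811218}{688681 - 531786} = \frac{3811218}{156895}$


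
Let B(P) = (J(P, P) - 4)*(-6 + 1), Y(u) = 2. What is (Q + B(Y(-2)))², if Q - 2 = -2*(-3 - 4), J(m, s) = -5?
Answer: 3721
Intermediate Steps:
Q = 16 (Q = 2 - 2*(-3 - 4) = 2 - 2*(-7) = 2 + 14 = 16)
B(P) = 45 (B(P) = (-5 - 4)*(-6 + 1) = -9*(-5) = 45)
(Q + B(Y(-2)))² = (16 + 45)² = 61² = 3721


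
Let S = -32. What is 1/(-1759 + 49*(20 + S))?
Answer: -1/2347 ≈ -0.00042608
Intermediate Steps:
1/(-1759 + 49*(20 + S)) = 1/(-1759 + 49*(20 - 32)) = 1/(-1759 + 49*(-12)) = 1/(-1759 - 588) = 1/(-2347) = -1/2347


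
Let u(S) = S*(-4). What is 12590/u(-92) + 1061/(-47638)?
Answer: 149842993/4382696 ≈ 34.190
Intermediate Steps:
u(S) = -4*S
12590/u(-92) + 1061/(-47638) = 12590/((-4*(-92))) + 1061/(-47638) = 12590/368 + 1061*(-1/47638) = 12590*(1/368) - 1061/47638 = 6295/184 - 1061/47638 = 149842993/4382696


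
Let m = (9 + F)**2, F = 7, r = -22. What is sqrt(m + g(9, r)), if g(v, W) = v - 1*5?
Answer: 2*sqrt(65) ≈ 16.125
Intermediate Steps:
g(v, W) = -5 + v (g(v, W) = v - 5 = -5 + v)
m = 256 (m = (9 + 7)**2 = 16**2 = 256)
sqrt(m + g(9, r)) = sqrt(256 + (-5 + 9)) = sqrt(256 + 4) = sqrt(260) = 2*sqrt(65)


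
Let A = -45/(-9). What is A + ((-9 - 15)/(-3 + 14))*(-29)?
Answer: 751/11 ≈ 68.273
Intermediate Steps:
A = 5 (A = -45*(-⅑) = 5)
A + ((-9 - 15)/(-3 + 14))*(-29) = 5 + ((-9 - 15)/(-3 + 14))*(-29) = 5 - 24/11*(-29) = 5 + 696/11 = 751/11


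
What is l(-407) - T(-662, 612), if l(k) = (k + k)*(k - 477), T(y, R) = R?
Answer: 718964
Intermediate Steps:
l(k) = 2*k*(-477 + k) (l(k) = (2*k)*(-477 + k) = 2*k*(-477 + k))
l(-407) - T(-662, 612) = 2*(-407)*(-477 - 407) - 1*612 = 2*(-407)*(-884) - 612 = 719576 - 612 = 718964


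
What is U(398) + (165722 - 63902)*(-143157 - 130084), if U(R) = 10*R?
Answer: -27821394640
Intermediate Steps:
U(398) + (165722 - 63902)*(-143157 - 130084) = 10*398 + (165722 - 63902)*(-143157 - 130084) = 3980 + 101820*(-273241) = 3980 - 27821398620 = -27821394640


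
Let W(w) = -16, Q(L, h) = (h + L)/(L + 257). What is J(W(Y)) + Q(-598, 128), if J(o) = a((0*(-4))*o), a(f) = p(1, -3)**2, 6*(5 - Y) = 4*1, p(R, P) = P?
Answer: 3539/341 ≈ 10.378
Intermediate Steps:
Q(L, h) = (L + h)/(257 + L)
Y = 13/3 (Y = 5 - 2/3 = 13/3 ≈ 4.3333)
a(f) = 9 (a(f) = (-3)**2 = 9)
J(o) = 9
J(W(Y)) + Q(-598, 128) = 9 + (-598 + 128)/(257 - 598) = 9 - 470/(-341) = 9 - 1/341*(-470) = 9 + 470/341 = 3539/341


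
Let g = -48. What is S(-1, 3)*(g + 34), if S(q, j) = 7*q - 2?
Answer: 126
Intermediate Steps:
S(q, j) = -2 + 7*q
S(-1, 3)*(g + 34) = (-2 + 7*(-1))*(-48 + 34) = (-2 - 7)*(-14) = -9*(-14) = 126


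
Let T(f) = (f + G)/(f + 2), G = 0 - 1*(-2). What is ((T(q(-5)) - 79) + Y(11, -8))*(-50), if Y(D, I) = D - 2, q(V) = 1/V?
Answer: 3450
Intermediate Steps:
q(V) = 1/V
Y(D, I) = -2 + D
G = 2 (G = 0 + 2 = 2)
T(f) = 1 (T(f) = (f + 2)/(f + 2) = (2 + f)/(2 + f) = 1)
((T(q(-5)) - 79) + Y(11, -8))*(-50) = ((1 - 79) + (-2 + 11))*(-50) = (-78 + 9)*(-50) = -69*(-50) = 3450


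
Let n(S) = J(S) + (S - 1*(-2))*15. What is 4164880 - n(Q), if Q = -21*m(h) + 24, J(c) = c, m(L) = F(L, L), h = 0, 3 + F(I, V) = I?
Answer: 4163458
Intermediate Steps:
F(I, V) = -3 + I
m(L) = -3 + L
Q = 87 (Q = -21*(-3 + 0) + 24 = -21*(-3) + 24 = 63 + 24 = 87)
n(S) = 30 + 16*S (n(S) = S + (S - 1*(-2))*15 = S + (S + 2)*15 = S + (2 + S)*15 = S + (30 + 15*S) = 30 + 16*S)
4164880 - n(Q) = 4164880 - (30 + 16*87) = 4164880 - (30 + 1392) = 4164880 - 1*1422 = 4164880 - 1422 = 4163458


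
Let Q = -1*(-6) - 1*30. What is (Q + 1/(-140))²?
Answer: 11296321/19600 ≈ 576.34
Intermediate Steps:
Q = -24 (Q = 6 - 30 = -24)
(Q + 1/(-140))² = (-24 + 1/(-140))² = (-24 - 1/140)² = (-3361/140)² = 11296321/19600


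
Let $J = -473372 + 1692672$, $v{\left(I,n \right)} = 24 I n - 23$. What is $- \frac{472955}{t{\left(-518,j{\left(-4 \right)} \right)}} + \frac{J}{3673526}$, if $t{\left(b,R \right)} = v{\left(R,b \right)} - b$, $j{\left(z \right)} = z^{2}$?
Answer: $\frac{989671168715}{364445004171} \approx 2.7156$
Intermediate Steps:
$v{\left(I,n \right)} = -23 + 24 I n$ ($v{\left(I,n \right)} = 24 I n - 23 = -23 + 24 I n$)
$J = 1219300$
$t{\left(b,R \right)} = -23 - b + 24 R b$ ($t{\left(b,R \right)} = \left(-23 + 24 R b\right) - b = -23 - b + 24 R b$)
$- \frac{472955}{t{\left(-518,j{\left(-4 \right)} \right)}} + \frac{J}{3673526} = - \frac{472955}{-23 - -518 + 24 \left(-4\right)^{2} \left(-518\right)} + \frac{1219300}{3673526} = - \frac{472955}{-23 + 518 + 24 \cdot 16 \left(-518\right)} + 1219300 \cdot \frac{1}{3673526} = - \frac{472955}{-23 + 518 - 198912} + \frac{609650}{1836763} = - \frac{472955}{-198417} + \frac{609650}{1836763} = \left(-472955\right) \left(- \frac{1}{198417}\right) + \frac{609650}{1836763} = \frac{472955}{198417} + \frac{609650}{1836763} = \frac{989671168715}{364445004171}$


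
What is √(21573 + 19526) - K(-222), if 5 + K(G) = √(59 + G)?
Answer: 5 + √41099 - I*√163 ≈ 207.73 - 12.767*I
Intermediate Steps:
K(G) = -5 + √(59 + G)
√(21573 + 19526) - K(-222) = √(21573 + 19526) - (-5 + √(59 - 222)) = √41099 - (-5 + √(-163)) = √41099 - (-5 + I*√163) = √41099 + (5 - I*√163) = 5 + √41099 - I*√163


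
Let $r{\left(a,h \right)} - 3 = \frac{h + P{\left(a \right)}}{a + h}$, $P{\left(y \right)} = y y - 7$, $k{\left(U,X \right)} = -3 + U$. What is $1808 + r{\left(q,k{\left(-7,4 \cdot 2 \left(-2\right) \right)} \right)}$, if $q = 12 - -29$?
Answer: $\frac{57805}{31} \approx 1864.7$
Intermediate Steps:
$q = 41$ ($q = 12 + 29 = 41$)
$P{\left(y \right)} = -7 + y^{2}$ ($P{\left(y \right)} = y^{2} - 7 = -7 + y^{2}$)
$r{\left(a,h \right)} = 3 + \frac{-7 + h + a^{2}}{a + h}$ ($r{\left(a,h \right)} = 3 + \frac{h + \left(-7 + a^{2}\right)}{a + h} = 3 + \frac{-7 + h + a^{2}}{a + h}$)
$1808 + r{\left(q,k{\left(-7,4 \cdot 2 \left(-2\right) \right)} \right)} = 1808 + \frac{-7 + 41^{2} + 3 \cdot 41 + 4 \left(-3 - 7\right)}{41 - 10} = 1808 + \frac{-7 + 1681 + 123 + 4 \left(-10\right)}{41 - 10} = 1808 + \frac{-7 + 1681 + 123 - 40}{31} = 1808 + \frac{1}{31} \cdot 1757 = 1808 + \frac{1757}{31} = \frac{57805}{31}$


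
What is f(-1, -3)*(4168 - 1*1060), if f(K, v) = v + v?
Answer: -18648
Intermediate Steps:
f(K, v) = 2*v
f(-1, -3)*(4168 - 1*1060) = (2*(-3))*(4168 - 1*1060) = -6*(4168 - 1060) = -6*3108 = -18648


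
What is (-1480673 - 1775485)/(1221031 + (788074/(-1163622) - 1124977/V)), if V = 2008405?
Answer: -543551441767524270/203826868323206539 ≈ -2.6667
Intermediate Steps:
(-1480673 - 1775485)/(1221031 + (788074/(-1163622) - 1124977/V)) = (-1480673 - 1775485)/(1221031 + (788074/(-1163622) - 1124977/2008405)) = -3256158/(1221031 + (788074*(-1/1163622) - 1124977*1/2008405)) = -3256158/(1221031 + (-394037/581811 - 160711/286915)) = -3256158/(1221031 - 206558553476/166930303065) = -3256158/203826868323206539/166930303065 = -3256158*166930303065/203826868323206539 = -543551441767524270/203826868323206539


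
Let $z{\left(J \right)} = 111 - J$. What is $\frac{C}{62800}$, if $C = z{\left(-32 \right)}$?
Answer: $\frac{143}{62800} \approx 0.0022771$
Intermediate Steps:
$C = 143$ ($C = 111 - -32 = 111 + 32 = 143$)
$\frac{C}{62800} = \frac{143}{62800}$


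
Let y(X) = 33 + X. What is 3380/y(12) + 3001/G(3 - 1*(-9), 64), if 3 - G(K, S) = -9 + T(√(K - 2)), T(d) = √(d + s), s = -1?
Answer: 676/9 + 3001/(12 - √(-1 + √10)) ≈ 360.12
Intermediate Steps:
T(d) = √(-1 + d) (T(d) = √(d - 1) = √(-1 + d))
G(K, S) = 12 - √(-1 + √(-2 + K)) (G(K, S) = 3 - (-9 + √(-1 + √(K - 2))) = 3 - (-9 + √(-1 + √(-2 + K))) = 3 + (9 - √(-1 + √(-2 + K))) = 12 - √(-1 + √(-2 + K)))
3380/y(12) + 3001/G(3 - 1*(-9), 64) = 3380/(33 + 12) + 3001/(12 - √(-1 + √(-2 + (3 - 1*(-9))))) = 3380/45 + 3001/(12 - √(-1 + √(-2 + (3 + 9)))) = 3380*(1/45) + 3001/(12 - √(-1 + √(-2 + 12))) = 676/9 + 3001/(12 - √(-1 + √10))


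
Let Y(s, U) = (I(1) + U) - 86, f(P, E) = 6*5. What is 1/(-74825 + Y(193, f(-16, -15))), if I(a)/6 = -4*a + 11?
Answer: -1/74839 ≈ -1.3362e-5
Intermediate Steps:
I(a) = 66 - 24*a (I(a) = 6*(-4*a + 11) = 6*(11 - 4*a) = 66 - 24*a)
f(P, E) = 30
Y(s, U) = -44 + U (Y(s, U) = ((66 - 24*1) + U) - 86 = ((66 - 24) + U) - 86 = (42 + U) - 86 = -44 + U)
1/(-74825 + Y(193, f(-16, -15))) = 1/(-74825 + (-44 + 30)) = 1/(-74825 - 14) = 1/(-74839) = -1/74839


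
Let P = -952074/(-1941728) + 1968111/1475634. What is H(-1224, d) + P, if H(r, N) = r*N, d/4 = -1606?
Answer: 1877469330328153623/238773321296 ≈ 7.8630e+6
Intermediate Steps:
d = -6424 (d = 4*(-1606) = -6424)
H(r, N) = N*r
P = 435537416727/238773321296 (P = -952074*(-1/1941728) + 1968111*(1/1475634) = 476037/970864 + 656037/491878 = 435537416727/238773321296 ≈ 1.8241)
H(-1224, d) + P = -6424*(-1224) + 435537416727/238773321296 = 7862976 + 435537416727/238773321296 = 1877469330328153623/238773321296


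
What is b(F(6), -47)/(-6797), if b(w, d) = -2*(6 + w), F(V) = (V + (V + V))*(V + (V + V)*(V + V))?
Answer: 5412/6797 ≈ 0.79623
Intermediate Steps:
F(V) = 3*V*(V + 4*V²) (F(V) = (V + 2*V)*(V + (2*V)*(2*V)) = (3*V)*(V + 4*V²) = 3*V*(V + 4*V²))
b(w, d) = -12 - 2*w
b(F(6), -47)/(-6797) = (-12 - 2*6²*(3 + 12*6))/(-6797) = (-12 - 72*(3 + 72))*(-1/6797) = (-12 - 72*75)*(-1/6797) = (-12 - 2*2700)*(-1/6797) = (-12 - 5400)*(-1/6797) = -5412*(-1/6797) = 5412/6797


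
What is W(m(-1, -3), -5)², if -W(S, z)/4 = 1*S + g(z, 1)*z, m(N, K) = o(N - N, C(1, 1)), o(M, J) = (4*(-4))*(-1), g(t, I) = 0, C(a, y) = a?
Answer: 4096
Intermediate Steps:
o(M, J) = 16 (o(M, J) = -16*(-1) = 16)
m(N, K) = 16
W(S, z) = -4*S (W(S, z) = -4*(1*S + 0*z) = -4*(S + 0) = -4*S)
W(m(-1, -3), -5)² = (-4*16)² = (-64)² = 4096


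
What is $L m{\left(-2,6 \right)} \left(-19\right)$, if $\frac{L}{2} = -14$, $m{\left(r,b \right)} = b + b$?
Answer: $6384$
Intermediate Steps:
$m{\left(r,b \right)} = 2 b$
$L = -28$ ($L = 2 \left(-14\right) = -28$)
$L m{\left(-2,6 \right)} \left(-19\right) = - 28 \cdot 2 \cdot 6 \left(-19\right) = \left(-28\right) 12 \left(-19\right) = \left(-336\right) \left(-19\right) = 6384$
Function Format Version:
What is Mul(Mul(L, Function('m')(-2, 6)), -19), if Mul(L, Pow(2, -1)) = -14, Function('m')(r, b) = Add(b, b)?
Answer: 6384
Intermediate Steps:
Function('m')(r, b) = Mul(2, b)
L = -28 (L = Mul(2, -14) = -28)
Mul(Mul(L, Function('m')(-2, 6)), -19) = Mul(Mul(-28, Mul(2, 6)), -19) = Mul(Mul(-28, 12), -19) = Mul(-336, -19) = 6384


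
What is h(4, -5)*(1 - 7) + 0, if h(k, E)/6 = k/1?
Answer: -144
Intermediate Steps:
h(k, E) = 6*k (h(k, E) = 6*(k/1) = 6*(k*1) = 6*k)
h(4, -5)*(1 - 7) + 0 = (6*4)*(1 - 7) + 0 = 24*(-6) + 0 = -144 + 0 = -144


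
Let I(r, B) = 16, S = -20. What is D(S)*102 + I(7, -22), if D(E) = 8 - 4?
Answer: 424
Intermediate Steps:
D(E) = 4
D(S)*102 + I(7, -22) = 4*102 + 16 = 408 + 16 = 424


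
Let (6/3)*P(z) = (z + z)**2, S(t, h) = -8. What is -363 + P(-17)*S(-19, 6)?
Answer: -4987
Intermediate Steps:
P(z) = 2*z**2 (P(z) = (z + z)**2/2 = (2*z)**2/2 = (4*z**2)/2 = 2*z**2)
-363 + P(-17)*S(-19, 6) = -363 + (2*(-17)**2)*(-8) = -363 + (2*289)*(-8) = -363 + 578*(-8) = -363 - 4624 = -4987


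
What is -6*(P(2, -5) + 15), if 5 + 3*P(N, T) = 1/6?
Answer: -241/3 ≈ -80.333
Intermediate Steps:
P(N, T) = -29/18 (P(N, T) = -5/3 + (1/3)/6 = -5/3 + (1/3)*(1/6) = -5/3 + 1/18 = -29/18)
-6*(P(2, -5) + 15) = -6*(-29/18 + 15) = -6*241/18 = -241/3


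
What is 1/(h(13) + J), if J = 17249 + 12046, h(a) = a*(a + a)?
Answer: 1/29633 ≈ 3.3746e-5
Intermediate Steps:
h(a) = 2*a**2 (h(a) = a*(2*a) = 2*a**2)
J = 29295
1/(h(13) + J) = 1/(2*13**2 + 29295) = 1/(2*169 + 29295) = 1/(338 + 29295) = 1/29633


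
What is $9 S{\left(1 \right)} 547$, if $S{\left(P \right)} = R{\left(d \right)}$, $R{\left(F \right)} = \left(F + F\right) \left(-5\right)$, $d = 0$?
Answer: $0$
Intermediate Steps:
$R{\left(F \right)} = - 10 F$ ($R{\left(F \right)} = 2 F \left(-5\right) = - 10 F$)
$S{\left(P \right)} = 0$ ($S{\left(P \right)} = \left(-10\right) 0 = 0$)
$9 S{\left(1 \right)} 547 = 9 \cdot 0 \cdot 547 = 0 \cdot 547 = 0$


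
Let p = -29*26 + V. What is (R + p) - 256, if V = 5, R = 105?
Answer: -900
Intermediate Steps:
p = -749 (p = -29*26 + 5 = -754 + 5 = -749)
(R + p) - 256 = (105 - 749) - 256 = -644 - 256 = -900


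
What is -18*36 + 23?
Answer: -625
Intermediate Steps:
-18*36 + 23 = -648 + 23 = -625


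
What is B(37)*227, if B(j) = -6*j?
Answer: -50394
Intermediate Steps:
B(37)*227 = -6*37*227 = -222*227 = -50394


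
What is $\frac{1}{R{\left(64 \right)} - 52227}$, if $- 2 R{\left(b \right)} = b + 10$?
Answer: $- \frac{1}{52264} \approx -1.9134 \cdot 10^{-5}$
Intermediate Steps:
$R{\left(b \right)} = -5 - \frac{b}{2}$ ($R{\left(b \right)} = - \frac{b + 10}{2} = - \frac{10 + b}{2} = -5 - \frac{b}{2}$)
$\frac{1}{R{\left(64 \right)} - 52227} = \frac{1}{\left(-5 - 32\right) - 52227} = \frac{1}{-37 - 52227} = \frac{1}{-52264} = - \frac{1}{52264}$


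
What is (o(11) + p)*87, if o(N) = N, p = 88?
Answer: 8613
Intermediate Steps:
(o(11) + p)*87 = (11 + 88)*87 = 99*87 = 8613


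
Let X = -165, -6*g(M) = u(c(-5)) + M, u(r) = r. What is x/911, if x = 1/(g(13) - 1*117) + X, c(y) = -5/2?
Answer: -78379/432725 ≈ -0.18113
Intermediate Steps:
c(y) = -5/2 (c(y) = -5*½ = -5/2)
g(M) = 5/12 - M/6 (g(M) = -(-5/2 + M)/6 = 5/12 - M/6)
x = -78379/475 (x = 1/((5/12 - ⅙*13) - 1*117) - 165 = 1/((5/12 - 13/6) - 117) - 165 = 1/(-7/4 - 117) - 165 = 1/(-475/4) - 165 = -4/475 - 165 = -78379/475 ≈ -165.01)
x/911 = -78379/475/911 = -78379/475*1/911 = -78379/432725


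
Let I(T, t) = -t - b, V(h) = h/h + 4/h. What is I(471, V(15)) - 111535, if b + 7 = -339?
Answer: -1667854/15 ≈ -1.1119e+5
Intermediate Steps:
b = -346 (b = -7 - 339 = -346)
V(h) = 1 + 4/h
I(T, t) = 346 - t (I(T, t) = -t - 1*(-346) = -t + 346 = 346 - t)
I(471, V(15)) - 111535 = (346 - (4 + 15)/15) - 111535 = (346 - 19/15) - 111535 = 5171/15 - 111535 = -1667854/15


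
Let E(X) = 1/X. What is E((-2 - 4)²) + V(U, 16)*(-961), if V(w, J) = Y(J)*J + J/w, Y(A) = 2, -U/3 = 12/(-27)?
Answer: -1522223/36 ≈ -42284.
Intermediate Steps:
U = 4/3 (U = -36/(-27) = -36*(-1)/27 = -3*(-4/9) = 4/3 ≈ 1.3333)
E(X) = 1/X
V(w, J) = 2*J + J/w
E((-2 - 4)²) + V(U, 16)*(-961) = 1/((-2 - 4)²) + (2*16 + 16/(4/3))*(-961) = 1/((-6)²) + (32 + 16*(¾))*(-961) = 1/36 + (32 + 12)*(-961) = 1/36 + 44*(-961) = 1/36 - 42284 = -1522223/36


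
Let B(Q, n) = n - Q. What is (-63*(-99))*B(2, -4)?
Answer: -37422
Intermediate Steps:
(-63*(-99))*B(2, -4) = (-63*(-99))*(-4 - 1*2) = 6237*(-4 - 2) = 6237*(-6) = -37422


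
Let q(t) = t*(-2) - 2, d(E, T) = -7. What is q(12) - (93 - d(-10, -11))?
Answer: -126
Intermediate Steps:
q(t) = -2 - 2*t (q(t) = -2*t - 2 = -2 - 2*t)
q(12) - (93 - d(-10, -11)) = (-2 - 2*12) - (93 - 1*(-7)) = (-2 - 24) - (93 + 7) = -26 - 1*100 = -26 - 100 = -126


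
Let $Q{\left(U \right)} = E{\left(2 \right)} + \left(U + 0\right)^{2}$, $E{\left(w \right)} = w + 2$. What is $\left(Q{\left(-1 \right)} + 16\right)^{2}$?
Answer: $441$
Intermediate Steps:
$E{\left(w \right)} = 2 + w$
$Q{\left(U \right)} = 4 + U^{2}$ ($Q{\left(U \right)} = \left(2 + 2\right) + \left(U + 0\right)^{2} = 4 + U^{2}$)
$\left(Q{\left(-1 \right)} + 16\right)^{2} = \left(\left(4 + \left(-1\right)^{2}\right) + 16\right)^{2} = \left(\left(4 + 1\right) + 16\right)^{2} = \left(5 + 16\right)^{2} = 21^{2} = 441$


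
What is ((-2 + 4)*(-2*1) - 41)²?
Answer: 2025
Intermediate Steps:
((-2 + 4)*(-2*1) - 41)² = (2*(-2) - 41)² = (-4 - 41)² = (-45)² = 2025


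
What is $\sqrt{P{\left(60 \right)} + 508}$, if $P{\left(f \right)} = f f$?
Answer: $2 \sqrt{1027} \approx 64.094$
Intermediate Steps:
$P{\left(f \right)} = f^{2}$
$\sqrt{P{\left(60 \right)} + 508} = \sqrt{60^{2} + 508} = \sqrt{3600 + 508} = \sqrt{4108} = 2 \sqrt{1027}$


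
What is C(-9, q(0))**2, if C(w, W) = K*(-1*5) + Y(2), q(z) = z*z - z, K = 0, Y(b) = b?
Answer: 4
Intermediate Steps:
q(z) = z**2 - z
C(w, W) = 2 (C(w, W) = 0*(-1*5) + 2 = 0*(-5) + 2 = 0 + 2 = 2)
C(-9, q(0))**2 = 2**2 = 4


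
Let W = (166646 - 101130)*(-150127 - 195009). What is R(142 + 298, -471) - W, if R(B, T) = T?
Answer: 22611929705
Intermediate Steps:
W = -22611930176 (W = 65516*(-345136) = -22611930176)
R(142 + 298, -471) - W = -471 - 1*(-22611930176) = -471 + 22611930176 = 22611929705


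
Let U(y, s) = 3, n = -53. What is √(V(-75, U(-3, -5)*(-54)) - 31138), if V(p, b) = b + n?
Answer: I*√31353 ≈ 177.07*I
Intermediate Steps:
V(p, b) = -53 + b (V(p, b) = b - 53 = -53 + b)
√(V(-75, U(-3, -5)*(-54)) - 31138) = √((-53 + 3*(-54)) - 31138) = √((-53 - 162) - 31138) = √(-215 - 31138) = √(-31353) = I*√31353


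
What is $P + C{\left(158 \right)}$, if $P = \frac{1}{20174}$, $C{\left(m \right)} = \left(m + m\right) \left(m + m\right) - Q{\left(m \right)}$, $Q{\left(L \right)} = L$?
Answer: $\frac{2011307453}{20174} \approx 99698.0$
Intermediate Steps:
$C{\left(m \right)} = - m + 4 m^{2}$ ($C{\left(m \right)} = \left(m + m\right) \left(m + m\right) - m = 2 m 2 m - m = 4 m^{2} - m = - m + 4 m^{2}$)
$P = \frac{1}{20174} \approx 4.9569 \cdot 10^{-5}$
$P + C{\left(158 \right)} = \frac{1}{20174} + 158 \left(-1 + 4 \cdot 158\right) = \frac{1}{20174} + 158 \left(-1 + 632\right) = \frac{1}{20174} + 158 \cdot 631 = \frac{1}{20174} + 99698 = \frac{2011307453}{20174}$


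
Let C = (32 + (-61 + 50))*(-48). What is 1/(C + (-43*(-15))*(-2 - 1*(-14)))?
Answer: 1/6732 ≈ 0.00014854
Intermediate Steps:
C = -1008 (C = (32 - 11)*(-48) = 21*(-48) = -1008)
1/(C + (-43*(-15))*(-2 - 1*(-14))) = 1/(-1008 + (-43*(-15))*(-2 - 1*(-14))) = 1/(-1008 + 645*(-2 + 14)) = 1/(-1008 + 645*12) = 1/(-1008 + 7740) = 1/6732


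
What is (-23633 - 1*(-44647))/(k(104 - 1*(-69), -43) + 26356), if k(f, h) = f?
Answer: 21014/26529 ≈ 0.79211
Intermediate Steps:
(-23633 - 1*(-44647))/(k(104 - 1*(-69), -43) + 26356) = (-23633 - 1*(-44647))/((104 - 1*(-69)) + 26356) = (-23633 + 44647)/((104 + 69) + 26356) = 21014/(173 + 26356) = 21014/26529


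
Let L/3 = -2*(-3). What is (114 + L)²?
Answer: 17424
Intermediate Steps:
L = 18 (L = 3*(-2*(-3)) = 3*6 = 18)
(114 + L)² = (114 + 18)² = 132² = 17424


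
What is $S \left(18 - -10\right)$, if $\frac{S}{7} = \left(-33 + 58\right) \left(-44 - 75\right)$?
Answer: $-583100$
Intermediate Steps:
$S = -20825$ ($S = 7 \left(-33 + 58\right) \left(-44 - 75\right) = 7 \cdot 25 \left(-119\right) = 7 \left(-2975\right) = -20825$)
$S \left(18 - -10\right) = - 20825 \left(18 - -10\right) = - 20825 \left(18 + 10\right) = \left(-20825\right) 28 = -583100$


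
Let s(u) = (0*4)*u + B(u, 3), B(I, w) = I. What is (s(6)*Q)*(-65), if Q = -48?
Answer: 18720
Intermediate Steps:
s(u) = u (s(u) = (0*4)*u + u = 0*u + u = 0 + u = u)
(s(6)*Q)*(-65) = (6*(-48))*(-65) = -288*(-65) = 18720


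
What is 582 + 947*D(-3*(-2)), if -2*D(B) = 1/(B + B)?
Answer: 13021/24 ≈ 542.54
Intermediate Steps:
D(B) = -1/(4*B) (D(B) = -1/(2*(B + B)) = -1/(2*B)/2 = -1/(4*B))
582 + 947*D(-3*(-2)) = 582 + 947*(-1/(4*((-3*(-2))))) = 582 + 947*(-¼/6) = 582 + 947*(-¼*⅙) = 582 + 947*(-1/24) = 582 - 947/24 = 13021/24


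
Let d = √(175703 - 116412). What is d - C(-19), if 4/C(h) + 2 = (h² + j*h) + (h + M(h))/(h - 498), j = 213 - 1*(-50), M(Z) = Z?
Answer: 517/599452 + √59291 ≈ 243.50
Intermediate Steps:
j = 263 (j = 213 + 50 = 263)
C(h) = 4/(-2 + h² + 263*h + 2*h/(-498 + h)) (C(h) = 4/(-2 + ((h² + 263*h) + (h + h)/(h - 498))) = 4/(-2 + ((h² + 263*h) + (2*h)/(-498 + h))) = 4/(-2 + ((h² + 263*h) + 2*h/(-498 + h))) = 4/(-2 + (h² + 263*h + 2*h/(-498 + h))) = 4/(-2 + h² + 263*h + 2*h/(-498 + h)))
d = √59291 ≈ 243.50
d - C(-19) = √59291 - 4*(-498 - 19)/(996 + (-19)³ - 130974*(-19) - 235*(-19)²) = √59291 - 4*(-517)/(996 - 6859 + 2488506 - 235*361) = √59291 - 4*(-517)/(996 - 6859 + 2488506 - 84835) = √59291 - 4*(-517)/2397808 = √59291 - 1*(-517/599452) = √59291 + 517/599452 = 517/599452 + √59291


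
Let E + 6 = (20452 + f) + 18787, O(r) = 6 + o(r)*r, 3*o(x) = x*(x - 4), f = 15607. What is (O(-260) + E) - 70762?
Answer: -5964716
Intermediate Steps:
o(x) = x*(-4 + x)/3 (o(x) = (x*(x - 4))/3 = (x*(-4 + x))/3 = x*(-4 + x)/3)
O(r) = 6 + r²*(-4 + r)/3 (O(r) = 6 + (r*(-4 + r)/3)*r = 6 + r²*(-4 + r)/3)
E = 54840 (E = -6 + ((20452 + 15607) + 18787) = -6 + (36059 + 18787) = -6 + 54846 = 54840)
(O(-260) + E) - 70762 = ((6 + (⅓)*(-260)²*(-4 - 260)) + 54840) - 70762 = ((6 + (⅓)*67600*(-264)) + 54840) - 70762 = ((6 - 5948800) + 54840) - 70762 = (-5948794 + 54840) - 70762 = -5893954 - 70762 = -5964716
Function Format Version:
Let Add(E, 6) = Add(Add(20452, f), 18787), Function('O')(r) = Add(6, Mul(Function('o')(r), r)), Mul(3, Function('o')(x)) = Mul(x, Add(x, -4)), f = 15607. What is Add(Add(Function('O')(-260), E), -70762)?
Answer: -5964716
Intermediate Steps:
Function('o')(x) = Mul(Rational(1, 3), x, Add(-4, x)) (Function('o')(x) = Mul(Rational(1, 3), Mul(x, Add(x, -4))) = Mul(Rational(1, 3), Mul(x, Add(-4, x))) = Mul(Rational(1, 3), x, Add(-4, x)))
Function('O')(r) = Add(6, Mul(Rational(1, 3), Pow(r, 2), Add(-4, r))) (Function('O')(r) = Add(6, Mul(Mul(Rational(1, 3), r, Add(-4, r)), r)) = Add(6, Mul(Rational(1, 3), Pow(r, 2), Add(-4, r))))
E = 54840 (E = Add(-6, Add(Add(20452, 15607), 18787)) = Add(-6, Add(36059, 18787)) = Add(-6, 54846) = 54840)
Add(Add(Function('O')(-260), E), -70762) = Add(Add(Add(6, Mul(Rational(1, 3), Pow(-260, 2), Add(-4, -260))), 54840), -70762) = Add(Add(Add(6, Mul(Rational(1, 3), 67600, -264)), 54840), -70762) = Add(Add(Add(6, -5948800), 54840), -70762) = Add(Add(-5948794, 54840), -70762) = Add(-5893954, -70762) = -5964716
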